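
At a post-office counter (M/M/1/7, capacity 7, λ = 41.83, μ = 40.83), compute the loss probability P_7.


ρ = λ/μ = 41.83/40.83 = 1.0245
P_K = (1−ρ)ρ^K/(1−ρ^(K+1)) = (-0.02449·1.184566)/(1 − 1.213579)
= -0.029012/-0.213579 = 0.135838

Final: 0.135838


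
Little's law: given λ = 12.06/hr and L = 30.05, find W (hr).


W = L/λ = 30.05/12.06 = 2.4917 hr

Final: 2.4917 hr


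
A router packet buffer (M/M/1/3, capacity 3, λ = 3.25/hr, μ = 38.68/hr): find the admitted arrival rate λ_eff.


ρ = 0.08402; P_K = (1−ρ)ρ^3/(1−ρ^4) = 0.0005434
λ_eff = λ(1 − P_K) = 3.25·(1 − 0.0005434) = 3.25·0.999457 = 3.2482 /hr

Final: 3.2482 /hr


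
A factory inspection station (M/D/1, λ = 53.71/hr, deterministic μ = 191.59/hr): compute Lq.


ρ = 53.71/191.59 = 0.2803
M/D/1: Lq = ρ²/(2(1−ρ)) = 0.07859/(2·0.7197) = 0.05460

Final: 0.05460


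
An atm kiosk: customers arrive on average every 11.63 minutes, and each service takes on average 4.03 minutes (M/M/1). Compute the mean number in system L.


λ = 60/11.63 = 5.1591 /hr
μ = 60/4.03 = 14.8883 /hr
ρ = λ/μ = 5.1591/14.8883 = 0.3465
L = ρ/(1−ρ) = 0.3465/0.6535 = 0.5303

Final: 0.5303


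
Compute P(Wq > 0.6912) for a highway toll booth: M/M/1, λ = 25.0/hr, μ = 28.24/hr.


ρ = 25.0/28.24 = 0.8853
P(Wq > t) = ρ·e^{−(μ−λ)t} = 0.8853·e^{−2.2395}
= 0.8853·0.106513 = 0.094293

Final: 0.094293


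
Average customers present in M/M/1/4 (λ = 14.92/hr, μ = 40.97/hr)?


ρ = 14.92/40.97 = 0.3642
L = ρ[1 − (K+1)ρ^K + Kρ^(K+1)] / [(1−ρ)(1−ρ^(K+1))]
Numerator: 0.3642·(1 − 5·0.017588 + 4·0.006405) = 0.341474
Denominator: (0.6358)·(0.993595) = 0.631759
L = 0.341474/0.631759 = 0.5405

Final: 0.5405


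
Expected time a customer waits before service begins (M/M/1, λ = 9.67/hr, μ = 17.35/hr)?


ρ = 9.67/17.35 = 0.5573
Wq = ρ/(μ−λ) = 0.5573/(17.35 − 9.67) = 0.5573/7.68 = 0.07257 hr

Final: 0.07257 hr


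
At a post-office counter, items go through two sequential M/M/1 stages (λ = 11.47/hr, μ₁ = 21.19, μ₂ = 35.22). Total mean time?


Each node sees arrival rate λ = 11.47/hr (tandem ⇒ throughput preserved).
W₁ = 1/(μ₁−λ) = 1/(21.19−11.47) = 0.10288 hr
W₂ = 1/(μ₂−λ) = 1/(35.22−11.47) = 0.04211 hr
W_total = W₁ + W₂ = 0.10288 + 0.04211 = 0.14499 hr

Final: 0.14499 hr


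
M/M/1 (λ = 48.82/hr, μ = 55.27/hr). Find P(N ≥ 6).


ρ = 48.82/55.27 = 0.8833
P(N ≥ n) = ρ^n = 0.8833^6 = 0.474952

Final: 0.474952


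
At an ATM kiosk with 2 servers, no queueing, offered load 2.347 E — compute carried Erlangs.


B(2,2.347) = 0.451420 (Erlang-B)
Carried load = a(1 − B) = 2.347·(1 − 0.451420) = 2.347·0.548580 = 1.2875 E

Final: 1.2875 Erlangs


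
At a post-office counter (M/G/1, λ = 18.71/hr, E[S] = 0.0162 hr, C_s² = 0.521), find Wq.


ρ = λ·E[S] = 18.71·0.0162 = 0.3031
E[S²] = E[S]²(1+C_s²) = 0.0162²·(1+0.521) = 0.0003992
Wq = λ·E[S²]/(2(1−ρ)) = 18.71·0.0003992/(2·0.6969) = 0.005358 hr

Final: 0.005358 hr


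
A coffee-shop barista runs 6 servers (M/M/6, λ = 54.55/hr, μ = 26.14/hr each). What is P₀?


a = λ/μ = 54.55/26.14 = 2.0868; ρ = a/c = 0.3478
Σ_{k=0}^{5} a^k/k! (terms k=0..5) = 1.00000 + 2.08684 + 2.17745 + 1.51466 + 0.79022 + 0.32981 = 7.89898
Tail: a^6/(6!(1−ρ)) = 82.59144/(720·0.6522) = 0.17588
P₀ = 1/(7.89898 + 0.17588) = 1/8.07486 = 0.123841

Final: 0.123841


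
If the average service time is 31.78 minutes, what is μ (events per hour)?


μ = 1/(service time) in consistent units.
1 hour = 60 min, so μ = 60/31.78 = 1.8880 per hour

Final: 1.8880 /hr


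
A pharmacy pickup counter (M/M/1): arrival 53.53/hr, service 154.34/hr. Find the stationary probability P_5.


ρ = 53.53/154.34 = 0.3468
P_n = (1−ρ)·ρ^n = (1 − 0.3468)·0.3468^5 = 0.6532·0.005019 = 0.003278

Final: 0.003278


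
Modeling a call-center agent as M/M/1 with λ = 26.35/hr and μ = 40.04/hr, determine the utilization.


ρ = λ/μ = 26.35/40.04 = 0.6581

Final: 0.6581


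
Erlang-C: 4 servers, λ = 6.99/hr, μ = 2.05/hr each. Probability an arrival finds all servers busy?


a = λ/μ = 3.4098; ρ = a/4 = 0.8524
P₀ = 0.018182 (from M/M/c formula)
C(c,a) = [a^c/(c!(1−ρ))]·P₀ = [135.17403/(24·0.1476)]·0.018182
= 38.16898·0.018182 = 0.693992

Final: 0.693992


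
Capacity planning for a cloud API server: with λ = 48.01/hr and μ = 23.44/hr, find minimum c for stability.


Stability requires cμ > λ ⇔ c > λ/μ.
λ/μ = 48.01/23.44 = 2.0482
Minimum integer c = ⌊2.0482⌋ + 1 = 3
Check: 3·23.44 = 70.32 > 48.01, while 2·23.44 = 46.88 ≤ 48.01

Final: 3 servers


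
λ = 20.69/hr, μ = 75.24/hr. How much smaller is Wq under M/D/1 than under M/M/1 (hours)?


ρ = 20.69/75.24 = 0.2750
Wq(M/M/1) = ρ/(μ−λ) = 0.2750/54.55 = 0.005041 hr
Wq(M/D/1) = ρ/(2(μ−λ)) = 0.002521 hr
Savings = 0.005041 − 0.002521 = 0.002521 hr

Final: 0.002521 hr


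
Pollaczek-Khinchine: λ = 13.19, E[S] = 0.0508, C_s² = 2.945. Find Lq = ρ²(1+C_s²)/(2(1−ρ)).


ρ = λ·E[S] = 13.19·0.0508 = 0.6701
Lq = ρ²(1+C_s²)/(2(1−ρ)) = 0.4490·(1+2.945)/(2·0.3299)
= 0.4490·3.9450/0.6599 = 2.68404

Final: 2.68404


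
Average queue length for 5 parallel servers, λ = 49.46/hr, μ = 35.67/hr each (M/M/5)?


a = λ/μ = 1.3866; ρ = a/5 = 0.2773
P₀ = 0.249664
Lq = P₀·a^c·ρ / (c!·(1−ρ)²) = 0.249664·5.12572·0.2773/(120·0.52227)
= 0.005663

Final: 0.005663


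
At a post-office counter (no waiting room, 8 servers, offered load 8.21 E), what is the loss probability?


B(c,a) = (a^c/c!) / Σ_{k=0}^{c} a^k/k!
a^8/8! = 511.946683
Σ terms (k=0..8): 1.00000 + 8.21000 + 33.70205 + 92.23128 + 189.30470 + 310.83831 + 425.33042 + 498.85182 + 511.94668 = 2071.415260
B = 511.946683/2071.415260 = 0.247148

Final: 0.247148


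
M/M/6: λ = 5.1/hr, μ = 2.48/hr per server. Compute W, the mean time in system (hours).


a = 2.0565; ρ = 0.3427; P₀ = 0.127683
Lq = P₀·a^c·ρ/(c!(1−ρ)²) = 0.01064
Wq = Lq/λ = 0.01064/5.1 = 0.002087 hr
W = Wq + 1/μ = 0.002087 + 0.40323 = 0.40531 hr

Final: 0.40531 hr


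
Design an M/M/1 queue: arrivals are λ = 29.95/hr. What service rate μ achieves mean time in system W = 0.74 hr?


W = 1/(μ−λ) ⇒ μ − λ = 1/W = 1/0.74 = 1.3514
μ = λ + 1/W = 29.95 + 1.3514 = 31.3014 per hr

Final: 31.3014 /hr


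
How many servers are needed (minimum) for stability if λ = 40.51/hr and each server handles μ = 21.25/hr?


Stability requires cμ > λ ⇔ c > λ/μ.
λ/μ = 40.51/21.25 = 1.9064
Minimum integer c = ⌊1.9064⌋ + 1 = 2
Check: 2·21.25 = 42.50 > 40.51, while 1·21.25 = 21.25 ≤ 40.51

Final: 2 servers


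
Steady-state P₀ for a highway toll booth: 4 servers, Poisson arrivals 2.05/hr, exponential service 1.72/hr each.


a = λ/μ = 2.05/1.72 = 1.1919; ρ = a/c = 0.2980
Σ_{k=0}^{3} a^k/k! (terms k=0..3) = 1.00000 + 1.19186 + 0.71027 + 0.28218 = 3.18431
Tail: a^4/(4!(1−ρ)) = 2.01791/(24·0.7020) = 0.11977
P₀ = 1/(3.18431 + 0.11977) = 1/3.30407 = 0.302657

Final: 0.302657


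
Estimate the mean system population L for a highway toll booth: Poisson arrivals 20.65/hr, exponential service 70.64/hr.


ρ = λ/μ = 20.65/70.64 = 0.2923
L = ρ/(1−ρ) = 0.2923/(1 − 0.2923) = 0.2923/0.7077 = 0.4131

Final: 0.4131


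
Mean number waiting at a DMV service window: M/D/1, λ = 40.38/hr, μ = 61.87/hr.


ρ = 40.38/61.87 = 0.6527
M/D/1: Lq = ρ²/(2(1−ρ)) = 0.4260/(2·0.3473) = 0.61318

Final: 0.61318


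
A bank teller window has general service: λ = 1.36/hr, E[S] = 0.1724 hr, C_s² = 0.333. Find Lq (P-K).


ρ = λ·E[S] = 1.36·0.1724 = 0.2345
Lq = ρ²(1+C_s²)/(2(1−ρ)) = 0.05497·(1+0.333)/(2·0.7655)
= 0.05497·1.3330/1.5311 = 0.04786

Final: 0.04786


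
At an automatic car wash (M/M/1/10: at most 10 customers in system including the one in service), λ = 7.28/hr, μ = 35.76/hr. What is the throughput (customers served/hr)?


ρ = 0.2036; P_K = (1−ρ)ρ^10/(1−ρ^11) = 0.00000009738
λ_eff = λ(1 − P_K) = 7.28·(1 − 0.00000009738) = 7.28·1.000000 = 7.2800 /hr

Final: 7.2800 /hr


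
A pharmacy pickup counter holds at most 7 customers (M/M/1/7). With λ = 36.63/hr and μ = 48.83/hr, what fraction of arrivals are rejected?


ρ = λ/μ = 36.63/48.83 = 0.7502
P_K = (1−ρ)ρ^K/(1−ρ^(K+1)) = (0.2498·0.133675)/(1 − 0.100277)
= 0.033398/0.899723 = 0.037121

Final: 0.037121


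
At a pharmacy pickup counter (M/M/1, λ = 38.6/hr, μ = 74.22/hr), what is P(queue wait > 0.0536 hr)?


ρ = 38.6/74.22 = 0.5201
P(Wq > t) = ρ·e^{−(μ−λ)t} = 0.5201·e^{−1.9092}
= 0.5201·0.148194 = 0.077072

Final: 0.077072


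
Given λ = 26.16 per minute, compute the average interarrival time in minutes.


Mean interarrival time = 1/λ = 1/26.16 minute = 0.03823 minute
In minutes: 0.03823 × 1 = 0.03823 min

Final: 0.03823 min


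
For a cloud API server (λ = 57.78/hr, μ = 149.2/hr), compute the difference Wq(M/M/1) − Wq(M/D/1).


ρ = 57.78/149.2 = 0.3873
Wq(M/M/1) = ρ/(μ−λ) = 0.3873/91.42 = 0.004236 hr
Wq(M/D/1) = ρ/(2(μ−λ)) = 0.002118 hr
Savings = 0.004236 − 0.002118 = 0.002118 hr

Final: 0.002118 hr


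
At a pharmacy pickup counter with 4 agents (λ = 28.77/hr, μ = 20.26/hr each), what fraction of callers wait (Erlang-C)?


a = λ/μ = 1.4200; ρ = a/4 = 0.3550
P₀ = 0.239910 (from M/M/c formula)
C(c,a) = [a^c/(c!(1−ρ))]·P₀ = [4.06632/(24·0.6450)]·0.239910
= 0.26269·0.239910 = 0.063021

Final: 0.063021


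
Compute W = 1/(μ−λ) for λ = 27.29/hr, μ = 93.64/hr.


W = 1/(μ−λ) = 1/(93.64 − 27.29) = 1/66.35 = 0.01507 hr

Final: 0.01507 hr


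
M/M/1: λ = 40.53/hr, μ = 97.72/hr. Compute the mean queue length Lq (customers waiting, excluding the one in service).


ρ = 40.53/97.72 = 0.4148
Lq = ρ²/(1−ρ) = 0.1720/0.5852 = 0.2939

Final: 0.2939


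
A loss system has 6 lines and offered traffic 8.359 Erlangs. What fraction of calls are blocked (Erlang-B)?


B(c,a) = (a^c/c!) / Σ_{k=0}^{c} a^k/k!
a^6/6! = 473.798253
Σ terms (k=0..6): 1.00000 + 8.35900 + 34.93644 + 97.34457 + 203.42581 + 340.08727 + 473.79825 = 1158.951348
B = 473.798253/1158.951348 = 0.408816

Final: 0.408816


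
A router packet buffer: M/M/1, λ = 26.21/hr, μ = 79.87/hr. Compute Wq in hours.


ρ = 26.21/79.87 = 0.3282
Wq = ρ/(μ−λ) = 0.3282/(79.87 − 26.21) = 0.3282/53.66 = 0.006116 hr

Final: 0.006116 hr


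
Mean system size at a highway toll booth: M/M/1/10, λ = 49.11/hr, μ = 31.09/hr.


ρ = 49.11/31.09 = 1.5796
L = ρ[1 − (K+1)ρ^K + Kρ^(K+1)] / [(1−ρ)(1−ρ^(K+1))]
Numerator: 1.5796·(1 − 11·96.714618 + 10·152.771145) = 734.281615
Denominator: (-0.5796)·(-151.771145) = 87.967708
L = 734.281615/87.967708 = 8.3472

Final: 8.3472


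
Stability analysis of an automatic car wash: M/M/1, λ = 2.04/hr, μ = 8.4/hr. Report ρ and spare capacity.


Total capacity cμ = 1·8.4 = 8.40/hr
ρ = λ/(cμ) = 2.04/8.40 = 0.2429
Stable ⇔ ρ < 1: YES
Spare capacity = cμ − λ = 8.40 − 2.04 = 6.36/hr

Final: ρ = 0.2429; stable; margin = 6.36/hr


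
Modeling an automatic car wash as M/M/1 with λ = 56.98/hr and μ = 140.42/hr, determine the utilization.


ρ = λ/μ = 56.98/140.42 = 0.4058

Final: 0.4058


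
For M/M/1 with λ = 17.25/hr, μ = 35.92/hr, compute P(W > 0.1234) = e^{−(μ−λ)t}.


W ~ Exponential(μ−λ) for M/M/1.
μ − λ = 35.92 − 17.25 = 18.6700
P(W > t) = e^{−(μ−λ)t} = e^{−2.3039} = 0.099871

Final: 0.099871


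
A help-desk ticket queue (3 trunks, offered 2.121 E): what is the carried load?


B(3,2.121) = 0.228468 (Erlang-B)
Carried load = a(1 − B) = 2.121·(1 − 0.228468) = 2.121·0.771532 = 1.6364 E

Final: 1.6364 Erlangs


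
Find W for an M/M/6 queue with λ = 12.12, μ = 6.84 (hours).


a = 1.7719; ρ = 0.2953; P₀ = 0.169885
Lq = P₀·a^c·ρ/(c!(1−ρ)²) = 0.004343
Wq = Lq/λ = 0.004343/12.12 = 0.0003584 hr
W = Wq + 1/μ = 0.0003584 + 0.14620 = 0.14656 hr

Final: 0.14656 hr


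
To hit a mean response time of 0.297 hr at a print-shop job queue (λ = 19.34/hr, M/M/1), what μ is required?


W = 1/(μ−λ) ⇒ μ − λ = 1/W = 1/0.297 = 3.3670
μ = λ + 1/W = 19.34 + 3.3670 = 22.7070 per hr

Final: 22.7070 /hr


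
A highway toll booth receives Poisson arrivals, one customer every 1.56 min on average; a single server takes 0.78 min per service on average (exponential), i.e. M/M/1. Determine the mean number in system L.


λ = 60/1.56 = 38.4615 /hr
μ = 60/0.78 = 76.9231 /hr
ρ = λ/μ = 38.4615/76.9231 = 0.5000
L = ρ/(1−ρ) = 0.5000/0.5000 = 1.0000

Final: 1.0000


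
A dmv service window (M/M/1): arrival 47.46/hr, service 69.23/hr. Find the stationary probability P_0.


ρ = 47.46/69.23 = 0.6855
P_n = (1−ρ)·ρ^n = (1 − 0.6855)·0.6855^0 = 0.3145·1.000000 = 0.314459

Final: 0.314459


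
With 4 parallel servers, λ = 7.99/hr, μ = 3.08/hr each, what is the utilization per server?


ρ = λ/(cμ) = 7.99/(4·3.08) = 7.99/12.32 = 0.6485

Final: 0.6485


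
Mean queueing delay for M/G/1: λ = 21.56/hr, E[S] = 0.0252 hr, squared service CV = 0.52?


ρ = λ·E[S] = 21.56·0.0252 = 0.5433
E[S²] = E[S]²(1+C_s²) = 0.0252²·(1+0.52) = 0.0009653
Wq = λ·E[S²]/(2(1−ρ)) = 21.56·0.0009653/(2·0.4567) = 0.02278 hr

Final: 0.02278 hr


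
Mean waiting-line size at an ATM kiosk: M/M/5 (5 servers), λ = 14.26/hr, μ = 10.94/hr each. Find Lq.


a = λ/μ = 1.3035; ρ = a/5 = 0.2607
P₀ = 0.271385
Lq = P₀·a^c·ρ / (c!·(1−ρ)²) = 0.271385·3.76280·0.2607/(120·0.54657)
= 0.004059

Final: 0.004059


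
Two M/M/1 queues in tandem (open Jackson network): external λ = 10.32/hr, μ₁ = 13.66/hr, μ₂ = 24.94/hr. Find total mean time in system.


Each node sees arrival rate λ = 10.32/hr (tandem ⇒ throughput preserved).
W₁ = 1/(μ₁−λ) = 1/(13.66−10.32) = 0.29940 hr
W₂ = 1/(μ₂−λ) = 1/(24.94−10.32) = 0.06840 hr
W_total = W₁ + W₂ = 0.29940 + 0.06840 = 0.36780 hr

Final: 0.36780 hr


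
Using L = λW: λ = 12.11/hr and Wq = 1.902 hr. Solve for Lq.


Lq = λWq = 12.11·1.902 = 23.0332

Final: 23.0332


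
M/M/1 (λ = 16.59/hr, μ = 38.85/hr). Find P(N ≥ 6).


ρ = 16.59/38.85 = 0.4270
P(N ≥ n) = ρ^n = 0.4270^6 = 0.006064

Final: 0.006064


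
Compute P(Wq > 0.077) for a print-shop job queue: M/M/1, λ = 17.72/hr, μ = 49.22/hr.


ρ = 17.72/49.22 = 0.3600
P(Wq > t) = ρ·e^{−(μ−λ)t} = 0.3600·e^{−2.4255}
= 0.3600·0.088434 = 0.031838

Final: 0.031838


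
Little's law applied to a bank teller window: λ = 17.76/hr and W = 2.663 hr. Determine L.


L = λW = 17.76·2.663 = 47.2949

Final: 47.2949


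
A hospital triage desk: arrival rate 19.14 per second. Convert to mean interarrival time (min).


Mean interarrival time = 1/λ = 1/19.14 second = 0.05225 second
In minutes: 0.05225 × 0.0166667 = 0.0008708 min

Final: 0.0008708 min


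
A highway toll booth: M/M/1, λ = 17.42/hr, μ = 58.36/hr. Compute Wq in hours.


ρ = 17.42/58.36 = 0.2985
Wq = ρ/(μ−λ) = 0.2985/(58.36 − 17.42) = 0.2985/40.94 = 0.007291 hr

Final: 0.007291 hr


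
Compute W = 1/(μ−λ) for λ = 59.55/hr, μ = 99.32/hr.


W = 1/(μ−λ) = 1/(99.32 − 59.55) = 1/39.77 = 0.02514 hr

Final: 0.02514 hr


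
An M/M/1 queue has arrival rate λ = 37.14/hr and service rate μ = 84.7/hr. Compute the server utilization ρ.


ρ = λ/μ = 37.14/84.7 = 0.4385

Final: 0.4385


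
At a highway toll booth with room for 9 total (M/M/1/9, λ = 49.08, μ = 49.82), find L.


ρ = 49.08/49.82 = 0.9851
L = ρ[1 − (K+1)ρ^K + Kρ^(K+1)] / [(1−ρ)(1−ρ^(K+1))]
Numerator: 0.9851·(1 − 10·0.873992 + 9·0.861010) = 0.009035
Denominator: (0.01485)·(0.138990) = 0.002064
L = 0.009035/0.002064 = 4.3766

Final: 4.3766


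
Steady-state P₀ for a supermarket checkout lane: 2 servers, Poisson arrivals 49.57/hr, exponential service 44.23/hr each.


a = λ/μ = 49.57/44.23 = 1.1207; ρ = a/c = 0.5604
Σ_{k=0}^{1} a^k/k! (terms k=0..1) = 1.00000 + 1.12073 = 2.12073
Tail: a^2/(2!(1−ρ)) = 1.25604/(2·0.4396) = 1.42851
P₀ = 1/(2.12073 + 1.42851) = 1/3.54924 = 0.281750

Final: 0.281750


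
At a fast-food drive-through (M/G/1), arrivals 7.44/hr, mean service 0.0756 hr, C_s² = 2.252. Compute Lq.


ρ = λ·E[S] = 7.44·0.0756 = 0.5625
Lq = ρ²(1+C_s²)/(2(1−ρ)) = 0.3164·(1+2.252)/(2·0.4375)
= 0.3164·3.2520/0.8751 = 1.17570

Final: 1.17570


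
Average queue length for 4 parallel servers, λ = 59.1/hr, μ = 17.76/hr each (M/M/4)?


a = λ/μ = 3.3277; ρ = a/4 = 0.8319
P₀ = 0.021549
Lq = P₀·a^c·ρ / (c!·(1−ρ)²) = 0.021549·122.62473·0.8319/(24·0.02825)
= 3.24249

Final: 3.24249


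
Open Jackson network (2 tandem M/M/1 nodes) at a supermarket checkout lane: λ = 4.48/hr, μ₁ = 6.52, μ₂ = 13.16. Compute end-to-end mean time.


Each node sees arrival rate λ = 4.48/hr (tandem ⇒ throughput preserved).
W₁ = 1/(μ₁−λ) = 1/(6.52−4.48) = 0.49020 hr
W₂ = 1/(μ₂−λ) = 1/(13.16−4.48) = 0.11521 hr
W_total = W₁ + W₂ = 0.49020 + 0.11521 = 0.60540 hr

Final: 0.60540 hr


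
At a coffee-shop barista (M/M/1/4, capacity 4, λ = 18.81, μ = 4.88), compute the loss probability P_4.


ρ = λ/μ = 18.81/4.88 = 3.8545
P_K = (1−ρ)ρ^K/(1−ρ^(K+1)) = (-2.8545·220.737385)/(1 − 850.834062)
= -630.096676/-849.834062 = 0.741435

Final: 0.741435


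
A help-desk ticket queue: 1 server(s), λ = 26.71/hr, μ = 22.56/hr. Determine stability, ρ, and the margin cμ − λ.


Total capacity cμ = 1·22.56 = 22.56/hr
ρ = λ/(cμ) = 26.71/22.56 = 1.1840
Stable ⇔ ρ < 1: NO
Spare capacity = cμ − λ = 22.56 − 26.71 = -4.15/hr

Final: ρ = 1.1840; unstable; margin = -4.15/hr


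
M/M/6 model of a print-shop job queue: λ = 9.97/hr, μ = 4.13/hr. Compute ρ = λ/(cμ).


ρ = λ/(cμ) = 9.97/(6·4.13) = 9.97/24.78 = 0.4023

Final: 0.4023


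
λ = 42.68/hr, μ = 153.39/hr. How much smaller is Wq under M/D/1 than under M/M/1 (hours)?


ρ = 42.68/153.39 = 0.2782
Wq(M/M/1) = ρ/(μ−λ) = 0.2782/110.71 = 0.002513 hr
Wq(M/D/1) = ρ/(2(μ−λ)) = 0.001257 hr
Savings = 0.002513 − 0.001257 = 0.001257 hr

Final: 0.001257 hr


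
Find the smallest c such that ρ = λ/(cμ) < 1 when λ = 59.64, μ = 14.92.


Stability requires cμ > λ ⇔ c > λ/μ.
λ/μ = 59.64/14.92 = 3.9973
Minimum integer c = ⌊3.9973⌋ + 1 = 4
Check: 4·14.92 = 59.68 > 59.64, while 3·14.92 = 44.76 ≤ 59.64

Final: 4 servers


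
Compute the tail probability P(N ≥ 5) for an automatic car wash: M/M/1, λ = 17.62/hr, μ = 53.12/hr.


ρ = 17.62/53.12 = 0.3317
P(N ≥ n) = ρ^n = 0.3317^5 = 0.004015

Final: 0.004015


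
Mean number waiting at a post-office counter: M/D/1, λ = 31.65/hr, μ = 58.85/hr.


ρ = 31.65/58.85 = 0.5378
M/D/1: Lq = ρ²/(2(1−ρ)) = 0.2892/(2·0.4622) = 0.31290

Final: 0.31290


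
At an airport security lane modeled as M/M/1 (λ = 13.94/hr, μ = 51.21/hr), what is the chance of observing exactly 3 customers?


ρ = 13.94/51.21 = 0.2722
P_n = (1−ρ)·ρ^n = (1 − 0.2722)·0.2722^3 = 0.7278·0.020171 = 0.014680

Final: 0.014680


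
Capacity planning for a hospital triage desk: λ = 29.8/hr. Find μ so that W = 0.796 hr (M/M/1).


W = 1/(μ−λ) ⇒ μ − λ = 1/W = 1/0.796 = 1.2563
μ = λ + 1/W = 29.8 + 1.2563 = 31.0563 per hr

Final: 31.0563 /hr


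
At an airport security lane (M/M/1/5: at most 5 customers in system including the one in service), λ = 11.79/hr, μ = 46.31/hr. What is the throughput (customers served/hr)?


ρ = 0.2546; P_K = (1−ρ)ρ^5/(1−ρ^6) = 0.0007975
λ_eff = λ(1 − P_K) = 11.79·(1 − 0.0007975) = 11.79·0.999203 = 11.7806 /hr

Final: 11.7806 /hr


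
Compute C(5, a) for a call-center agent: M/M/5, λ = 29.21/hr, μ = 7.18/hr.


a = λ/μ = 4.0682; ρ = a/5 = 0.8136
P₀ = 0.011653 (from M/M/c formula)
C(c,a) = [a^c/(c!(1−ρ))]·P₀ = [1114.38579/(120·0.1864)]·0.011653
= 49.83364·0.011653 = 0.580726

Final: 0.580726


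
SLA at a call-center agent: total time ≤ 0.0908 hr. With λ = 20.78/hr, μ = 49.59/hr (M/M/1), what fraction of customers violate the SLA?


W ~ Exponential(μ−λ) for M/M/1.
μ − λ = 49.59 − 20.78 = 28.8100
P(W > t) = e^{−(μ−λ)t} = e^{−2.6159} = 0.073098

Final: 0.073098


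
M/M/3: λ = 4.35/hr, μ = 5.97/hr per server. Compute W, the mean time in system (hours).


a = 0.7286; ρ = 0.2429; P₀ = 0.480940
Lq = P₀·a^c·ρ/(c!(1−ρ)²) = 0.01314
Wq = Lq/λ = 0.01314/4.35 = 0.003020 hr
W = Wq + 1/μ = 0.003020 + 0.16750 = 0.17052 hr

Final: 0.17052 hr


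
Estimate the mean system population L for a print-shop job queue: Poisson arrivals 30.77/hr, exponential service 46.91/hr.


ρ = λ/μ = 30.77/46.91 = 0.6559
L = ρ/(1−ρ) = 0.6559/(1 − 0.6559) = 0.6559/0.3441 = 1.9064

Final: 1.9064


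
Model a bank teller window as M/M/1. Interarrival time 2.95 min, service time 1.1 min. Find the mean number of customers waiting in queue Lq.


λ = 60/2.95 = 20.3390 /hr
μ = 60/1.1 = 54.5455 /hr
ρ = λ/μ = 20.3390/54.5455 = 0.3729
Lq = ρ²/(1−ρ) = 0.1390/0.6271 = 0.2217

Final: 0.2217


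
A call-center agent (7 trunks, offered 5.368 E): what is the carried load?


B(7,5.368) = 0.143965 (Erlang-B)
Carried load = a(1 − B) = 5.368·(1 − 0.143965) = 5.368·0.856035 = 4.5952 E

Final: 4.5952 Erlangs


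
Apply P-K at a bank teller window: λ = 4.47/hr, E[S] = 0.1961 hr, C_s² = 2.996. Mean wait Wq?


ρ = λ·E[S] = 4.47·0.1961 = 0.8766
E[S²] = E[S]²(1+C_s²) = 0.1961²·(1+2.996) = 0.153667
Wq = λ·E[S²]/(2(1−ρ)) = 4.47·0.153667/(2·0.1234) = 2.78245 hr

Final: 2.78245 hr


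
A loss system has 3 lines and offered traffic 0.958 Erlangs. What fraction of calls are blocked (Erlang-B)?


B(c,a) = (a^c/c!) / Σ_{k=0}^{c} a^k/k!
a^3/3! = 0.146536
Σ terms (k=0..3): 1.00000 + 0.95800 + 0.45888 + 0.14654 = 2.563418
B = 0.146536/2.563418 = 0.057164

Final: 0.057164


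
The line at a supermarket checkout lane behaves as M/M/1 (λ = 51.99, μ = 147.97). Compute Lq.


ρ = 51.99/147.97 = 0.3514
Lq = ρ²/(1−ρ) = 0.1235/0.6486 = 0.1903

Final: 0.1903


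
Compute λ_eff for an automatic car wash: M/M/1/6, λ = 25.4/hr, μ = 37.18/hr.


ρ = 0.6832; P_K = (1−ρ)ρ^6/(1−ρ^7) = 0.034613
λ_eff = λ(1 − P_K) = 25.4·(1 − 0.034613) = 25.4·0.965387 = 24.5208 /hr

Final: 24.5208 /hr


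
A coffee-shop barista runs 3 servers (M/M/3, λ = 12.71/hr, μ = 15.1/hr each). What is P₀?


a = λ/μ = 12.71/15.1 = 0.8417; ρ = a/c = 0.2806
Σ_{k=0}^{2} a^k/k! (terms k=0..2) = 1.00000 + 0.84172 + 0.35425 = 2.19597
Tail: a^3/(3!(1−ρ)) = 0.59636/(6·0.7194) = 0.13816
P₀ = 1/(2.19597 + 0.13816) = 1/2.33413 = 0.428426

Final: 0.428426


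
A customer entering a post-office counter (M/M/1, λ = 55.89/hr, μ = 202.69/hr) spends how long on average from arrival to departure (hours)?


W = 1/(μ−λ) = 1/(202.69 − 55.89) = 1/146.80 = 0.006812 hr

Final: 0.006812 hr


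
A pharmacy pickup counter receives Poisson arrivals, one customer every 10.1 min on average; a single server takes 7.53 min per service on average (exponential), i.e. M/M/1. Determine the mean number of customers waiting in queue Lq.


λ = 60/10.1 = 5.9406 /hr
μ = 60/7.53 = 7.9681 /hr
ρ = λ/μ = 5.9406/7.9681 = 0.7455
Lq = ρ²/(1−ρ) = 0.5558/0.2545 = 2.1844

Final: 2.1844


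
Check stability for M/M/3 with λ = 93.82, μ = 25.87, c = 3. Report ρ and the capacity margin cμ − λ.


Total capacity cμ = 3·25.87 = 77.61/hr
ρ = λ/(cμ) = 93.82/77.61 = 1.2089
Stable ⇔ ρ < 1: NO
Spare capacity = cμ − λ = 77.61 − 93.82 = -16.21/hr

Final: ρ = 1.2089; unstable; margin = -16.21/hr


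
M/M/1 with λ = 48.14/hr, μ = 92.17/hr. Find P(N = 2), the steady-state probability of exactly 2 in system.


ρ = 48.14/92.17 = 0.5223
P_n = (1−ρ)·ρ^n = (1 − 0.5223)·0.5223^2 = 0.4777·0.272793 = 0.130314

Final: 0.130314


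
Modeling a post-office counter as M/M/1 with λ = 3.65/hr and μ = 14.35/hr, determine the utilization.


ρ = λ/μ = 3.65/14.35 = 0.2544

Final: 0.2544


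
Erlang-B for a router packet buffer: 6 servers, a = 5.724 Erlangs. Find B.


B(c,a) = (a^c/c!) / Σ_{k=0}^{c} a^k/k!
a^6/6! = 48.850077
Σ terms (k=0..6): 1.00000 + 5.72400 + 16.38209 + 31.25702 + 44.72880 + 51.20553 + 48.85008 = 199.147522
B = 48.850077/199.147522 = 0.245296

Final: 0.245296


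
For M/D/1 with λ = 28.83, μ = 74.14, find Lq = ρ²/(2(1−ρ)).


ρ = 28.83/74.14 = 0.3889
M/D/1: Lq = ρ²/(2(1−ρ)) = 0.1512/(2·0.6111) = 0.12371

Final: 0.12371


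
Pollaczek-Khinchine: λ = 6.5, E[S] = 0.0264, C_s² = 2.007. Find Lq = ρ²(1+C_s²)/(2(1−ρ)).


ρ = λ·E[S] = 6.5·0.0264 = 0.1716
Lq = ρ²(1+C_s²)/(2(1−ρ)) = 0.02945·(1+2.007)/(2·0.8284)
= 0.02945·3.0070/1.6568 = 0.05344

Final: 0.05344


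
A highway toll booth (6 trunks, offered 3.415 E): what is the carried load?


B(6,3.415) = 0.076962 (Erlang-B)
Carried load = a(1 − B) = 3.415·(1 − 0.076962) = 3.415·0.923038 = 3.1522 E

Final: 3.1522 Erlangs


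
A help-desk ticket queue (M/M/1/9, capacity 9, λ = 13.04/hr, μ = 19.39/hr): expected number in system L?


ρ = 13.04/19.39 = 0.6725
L = ρ[1 − (K+1)ρ^K + Kρ^(K+1)] / [(1−ρ)(1−ρ^(K+1))]
Numerator: 0.6725·(1 − 10·0.028138 + 9·0.018923) = 0.597814
Denominator: (0.3275)·(0.981077) = 0.321291
L = 0.597814/0.321291 = 1.8607

Final: 1.8607


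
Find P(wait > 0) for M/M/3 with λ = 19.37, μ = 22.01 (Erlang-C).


a = λ/μ = 0.8801; ρ = a/3 = 0.2934
P₀ = 0.411851 (from M/M/c formula)
C(c,a) = [a^c/(c!(1−ρ))]·P₀ = [0.68160/(6·0.7066)]·0.411851
= 0.16076·0.411851 = 0.066209

Final: 0.066209


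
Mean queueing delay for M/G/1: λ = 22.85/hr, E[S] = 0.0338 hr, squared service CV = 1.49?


ρ = λ·E[S] = 22.85·0.0338 = 0.7723
E[S²] = E[S]²(1+C_s²) = 0.0338²·(1+1.49) = 0.002845
Wq = λ·E[S²]/(2(1−ρ)) = 22.85·0.002845/(2·0.2277) = 0.14275 hr

Final: 0.14275 hr


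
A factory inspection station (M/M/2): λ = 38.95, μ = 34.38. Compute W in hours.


a = 1.1329; ρ = 0.5665; P₀ = 0.276762
Lq = P₀·a^c·ρ/(c!(1−ρ)²) = 0.53530
Wq = Lq/λ = 0.53530/38.95 = 0.01374 hr
W = Wq + 1/μ = 0.01374 + 0.02909 = 0.04283 hr

Final: 0.04283 hr


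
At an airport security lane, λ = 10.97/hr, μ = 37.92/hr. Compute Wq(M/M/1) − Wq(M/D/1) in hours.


ρ = 10.97/37.92 = 0.2893
Wq(M/M/1) = ρ/(μ−λ) = 0.2893/26.95 = 0.01073 hr
Wq(M/D/1) = ρ/(2(μ−λ)) = 0.005367 hr
Savings = 0.01073 − 0.005367 = 0.005367 hr

Final: 0.005367 hr


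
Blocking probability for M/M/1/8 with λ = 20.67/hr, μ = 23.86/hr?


ρ = λ/μ = 20.67/23.86 = 0.8663
P_K = (1−ρ)ρ^K/(1−ρ^(K+1)) = (0.1337·0.317220)/(1 − 0.274809)
= 0.042411/0.725191 = 0.058483

Final: 0.058483


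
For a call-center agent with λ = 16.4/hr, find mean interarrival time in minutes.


Mean interarrival time = 1/λ = 1/16.4 hour = 0.06098 hour
In minutes: 0.06098 × 60 = 3.6585 min

Final: 3.6585 min


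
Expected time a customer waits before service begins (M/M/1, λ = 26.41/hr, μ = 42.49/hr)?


ρ = 26.41/42.49 = 0.6216
Wq = ρ/(μ−λ) = 0.6216/(42.49 − 26.41) = 0.6216/16.08 = 0.03865 hr

Final: 0.03865 hr


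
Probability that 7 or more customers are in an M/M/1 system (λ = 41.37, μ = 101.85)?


ρ = 41.37/101.85 = 0.4062
P(N ≥ n) = ρ^n = 0.4062^7 = 0.001824

Final: 0.001824


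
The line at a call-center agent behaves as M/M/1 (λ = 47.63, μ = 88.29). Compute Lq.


ρ = 47.63/88.29 = 0.5395
Lq = ρ²/(1−ρ) = 0.2910/0.4605 = 0.6319

Final: 0.6319


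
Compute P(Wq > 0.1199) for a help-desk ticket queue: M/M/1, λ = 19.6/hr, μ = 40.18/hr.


ρ = 19.6/40.18 = 0.4878
P(Wq > t) = ρ·e^{−(μ−λ)t} = 0.4878·e^{−2.4675}
= 0.4878·0.084793 = 0.041362

Final: 0.041362


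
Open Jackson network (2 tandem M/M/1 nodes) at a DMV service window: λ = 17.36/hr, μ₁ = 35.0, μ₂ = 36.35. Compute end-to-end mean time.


Each node sees arrival rate λ = 17.36/hr (tandem ⇒ throughput preserved).
W₁ = 1/(μ₁−λ) = 1/(35.0−17.36) = 0.05669 hr
W₂ = 1/(μ₂−λ) = 1/(36.35−17.36) = 0.05266 hr
W_total = W₁ + W₂ = 0.05669 + 0.05266 = 0.10935 hr

Final: 0.10935 hr


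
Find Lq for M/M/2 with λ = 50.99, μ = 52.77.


a = λ/μ = 0.9663; ρ = a/2 = 0.4831
P₀ = 0.348495
Lq = P₀·a^c·ρ / (c!·(1−ρ)²) = 0.348495·0.93368·0.4831/(2·0.26715)
= 0.29422

Final: 0.29422


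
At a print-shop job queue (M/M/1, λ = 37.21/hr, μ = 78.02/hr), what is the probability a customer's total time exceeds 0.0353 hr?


W ~ Exponential(μ−λ) for M/M/1.
μ − λ = 78.02 − 37.21 = 40.8100
P(W > t) = e^{−(μ−λ)t} = e^{−1.4406} = 0.236787

Final: 0.236787


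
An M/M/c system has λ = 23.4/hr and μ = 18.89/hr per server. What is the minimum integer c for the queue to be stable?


Stability requires cμ > λ ⇔ c > λ/μ.
λ/μ = 23.4/18.89 = 1.2388
Minimum integer c = ⌊1.2388⌋ + 1 = 2
Check: 2·18.89 = 37.78 > 23.4, while 1·18.89 = 18.89 ≤ 23.4

Final: 2 servers


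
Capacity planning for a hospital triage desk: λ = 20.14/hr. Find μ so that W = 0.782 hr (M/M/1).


W = 1/(μ−λ) ⇒ μ − λ = 1/W = 1/0.782 = 1.2788
μ = λ + 1/W = 20.14 + 1.2788 = 21.4188 per hr

Final: 21.4188 /hr


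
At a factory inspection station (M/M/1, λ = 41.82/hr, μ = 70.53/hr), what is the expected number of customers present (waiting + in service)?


ρ = λ/μ = 41.82/70.53 = 0.5929
L = ρ/(1−ρ) = 0.5929/(1 − 0.5929) = 0.5929/0.4071 = 1.4566

Final: 1.4566


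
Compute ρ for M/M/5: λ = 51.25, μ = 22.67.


ρ = λ/(cμ) = 51.25/(5·22.67) = 51.25/113.35 = 0.4521

Final: 0.4521


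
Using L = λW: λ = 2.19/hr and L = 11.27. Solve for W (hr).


W = L/λ = 11.27/2.19 = 5.1461 hr

Final: 5.1461 hr


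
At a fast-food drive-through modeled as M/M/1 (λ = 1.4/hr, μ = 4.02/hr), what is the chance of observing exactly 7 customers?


ρ = 1.4/4.02 = 0.3483
P_n = (1−ρ)·ρ^n = (1 − 0.3483)·0.3483^7 = 0.6517·0.0006213 = 0.0004049

Final: 0.0004049


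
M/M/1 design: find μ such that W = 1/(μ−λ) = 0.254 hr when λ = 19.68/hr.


W = 1/(μ−λ) ⇒ μ − λ = 1/W = 1/0.254 = 3.9370
μ = λ + 1/W = 19.68 + 3.9370 = 23.6170 per hr

Final: 23.6170 /hr


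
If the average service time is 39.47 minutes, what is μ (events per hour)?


μ = 1/(service time) in consistent units.
1 hour = 60 min, so μ = 60/39.47 = 1.5201 per hour

Final: 1.5201 /hr


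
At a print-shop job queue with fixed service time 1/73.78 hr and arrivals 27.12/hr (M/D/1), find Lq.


ρ = 27.12/73.78 = 0.3676
M/D/1: Lq = ρ²/(2(1−ρ)) = 0.1351/(2·0.6324) = 0.10682

Final: 0.10682


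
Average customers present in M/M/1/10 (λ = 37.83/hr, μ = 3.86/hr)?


ρ = 37.83/3.86 = 9.8005
L = ρ[1 − (K+1)ρ^K + Kρ^(K+1)] / [(1−ρ)(1−ρ^(K+1))]
Numerator: 9.8005·(1 − 11·8175049033.406734 + 10·80119716304.087234) = 6970830446529.140625
Denominator: (-8.8005)·(-80119716303.087234) = 705095016273.542236
L = 6970830446529.140625/705095016273.542236 = 9.8864

Final: 9.8864


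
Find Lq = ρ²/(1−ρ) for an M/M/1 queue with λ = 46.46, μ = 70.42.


ρ = 46.46/70.42 = 0.6598
Lq = ρ²/(1−ρ) = 0.4353/0.3402 = 1.2793

Final: 1.2793


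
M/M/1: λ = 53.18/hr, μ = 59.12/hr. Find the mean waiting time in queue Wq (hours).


ρ = 53.18/59.12 = 0.8995
Wq = ρ/(μ−λ) = 0.8995/(59.12 − 53.18) = 0.8995/5.94 = 0.1514 hr

Final: 0.1514 hr


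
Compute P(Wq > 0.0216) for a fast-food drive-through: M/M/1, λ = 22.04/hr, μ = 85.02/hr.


ρ = 22.04/85.02 = 0.2592
P(Wq > t) = ρ·e^{−(μ−λ)t} = 0.2592·e^{−1.3604}
= 0.2592·0.256566 = 0.066510

Final: 0.066510


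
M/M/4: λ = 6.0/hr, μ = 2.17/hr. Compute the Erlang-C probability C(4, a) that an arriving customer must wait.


a = λ/μ = 2.7650; ρ = a/4 = 0.6912
P₀ = 0.052637 (from M/M/c formula)
C(c,a) = [a^c/(c!(1−ρ))]·P₀ = [58.44752/(24·0.3088)]·0.052637
= 7.88751·0.052637 = 0.415173

Final: 0.415173


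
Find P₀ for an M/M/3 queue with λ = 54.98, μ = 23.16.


a = λ/μ = 54.98/23.16 = 2.3739; ρ = a/c = 0.7913
Σ_{k=0}^{2} a^k/k! (terms k=0..2) = 1.00000 + 2.37392 + 2.81775 = 6.19167
Tail: a^3/(3!(1−ρ)) = 13.37823/(6·0.2087) = 10.68413
P₀ = 1/(6.19167 + 10.68413) = 1/16.87580 = 0.059256

Final: 0.059256


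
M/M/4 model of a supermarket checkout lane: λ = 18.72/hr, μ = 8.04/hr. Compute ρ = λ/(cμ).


ρ = λ/(cμ) = 18.72/(4·8.04) = 18.72/32.16 = 0.5821

Final: 0.5821


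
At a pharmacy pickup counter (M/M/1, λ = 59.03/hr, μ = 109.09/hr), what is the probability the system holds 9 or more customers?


ρ = 59.03/109.09 = 0.5411
P(N ≥ n) = ρ^n = 0.5411^9 = 0.003977

Final: 0.003977


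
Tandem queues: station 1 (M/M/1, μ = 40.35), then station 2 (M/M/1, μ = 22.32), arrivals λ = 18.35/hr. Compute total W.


Each node sees arrival rate λ = 18.35/hr (tandem ⇒ throughput preserved).
W₁ = 1/(μ₁−λ) = 1/(40.35−18.35) = 0.04545 hr
W₂ = 1/(μ₂−λ) = 1/(22.32−18.35) = 0.25189 hr
W_total = W₁ + W₂ = 0.04545 + 0.25189 = 0.29734 hr

Final: 0.29734 hr


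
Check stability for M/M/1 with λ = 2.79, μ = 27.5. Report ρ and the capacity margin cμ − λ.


Total capacity cμ = 1·27.5 = 27.50/hr
ρ = λ/(cμ) = 2.79/27.50 = 0.1015
Stable ⇔ ρ < 1: YES
Spare capacity = cμ − λ = 27.50 − 2.79 = 24.71/hr

Final: ρ = 0.1015; stable; margin = 24.71/hr


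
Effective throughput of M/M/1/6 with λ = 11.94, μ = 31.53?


ρ = 0.3787; P_K = (1−ρ)ρ^6/(1−ρ^7) = 0.001834
λ_eff = λ(1 − P_K) = 11.94·(1 − 0.001834) = 11.94·0.998166 = 11.9181 /hr

Final: 11.9181 /hr


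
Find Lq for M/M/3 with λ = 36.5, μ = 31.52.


a = λ/μ = 1.1580; ρ = a/3 = 0.3860
P₀ = 0.307695
Lq = P₀·a^c·ρ / (c!·(1−ρ)²) = 0.307695·1.55282·0.3860/(6·0.37700)
= 0.08153

Final: 0.08153


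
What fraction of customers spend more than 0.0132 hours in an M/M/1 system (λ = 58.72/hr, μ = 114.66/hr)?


W ~ Exponential(μ−λ) for M/M/1.
μ − λ = 114.66 − 58.72 = 55.9400
P(W > t) = e^{−(μ−λ)t} = e^{−0.7384} = 0.477874

Final: 0.477874


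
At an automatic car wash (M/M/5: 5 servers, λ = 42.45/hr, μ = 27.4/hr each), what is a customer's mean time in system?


a = 1.5493; ρ = 0.3099; P₀ = 0.212000
Lq = P₀·a^c·ρ/(c!(1−ρ)²) = 0.01026
Wq = Lq/λ = 0.01026/42.45 = 0.0002417 hr
W = Wq + 1/μ = 0.0002417 + 0.03650 = 0.03674 hr

Final: 0.03674 hr


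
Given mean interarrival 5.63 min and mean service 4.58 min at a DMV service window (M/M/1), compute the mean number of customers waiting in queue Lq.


λ = 60/5.63 = 10.6572 /hr
μ = 60/4.58 = 13.1004 /hr
ρ = λ/μ = 10.6572/13.1004 = 0.8135
Lq = ρ²/(1−ρ) = 0.6618/0.1865 = 3.5484

Final: 3.5484


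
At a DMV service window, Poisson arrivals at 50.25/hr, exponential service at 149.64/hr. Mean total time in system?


W = 1/(μ−λ) = 1/(149.64 − 50.25) = 1/99.39 = 0.01006 hr

Final: 0.01006 hr


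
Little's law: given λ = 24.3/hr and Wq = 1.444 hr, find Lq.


Lq = λWq = 24.3·1.444 = 35.0892

Final: 35.0892


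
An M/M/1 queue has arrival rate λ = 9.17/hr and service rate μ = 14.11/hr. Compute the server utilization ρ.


ρ = λ/μ = 9.17/14.11 = 0.6499

Final: 0.6499


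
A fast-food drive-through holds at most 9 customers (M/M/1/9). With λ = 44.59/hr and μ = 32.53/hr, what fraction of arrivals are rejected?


ρ = λ/μ = 44.59/32.53 = 1.3707
P_K = (1−ρ)ρ^K/(1−ρ^(K+1)) = (-0.3707·17.083651)/(1 − 23.417153)
= -6.333502/-22.417153 = 0.282529

Final: 0.282529


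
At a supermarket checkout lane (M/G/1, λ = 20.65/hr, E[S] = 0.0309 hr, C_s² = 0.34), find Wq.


ρ = λ·E[S] = 20.65·0.0309 = 0.6381
E[S²] = E[S]²(1+C_s²) = 0.0309²·(1+0.34) = 0.001279
Wq = λ·E[S²]/(2(1−ρ)) = 20.65·0.001279/(2·0.3619) = 0.03650 hr

Final: 0.03650 hr


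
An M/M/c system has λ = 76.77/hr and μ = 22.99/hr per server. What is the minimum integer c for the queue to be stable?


Stability requires cμ > λ ⇔ c > λ/μ.
λ/μ = 76.77/22.99 = 3.3393
Minimum integer c = ⌊3.3393⌋ + 1 = 4
Check: 4·22.99 = 91.96 > 76.77, while 3·22.99 = 68.97 ≤ 76.77

Final: 4 servers


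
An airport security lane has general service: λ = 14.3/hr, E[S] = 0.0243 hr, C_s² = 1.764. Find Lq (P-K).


ρ = λ·E[S] = 14.3·0.0243 = 0.3475
Lq = ρ²(1+C_s²)/(2(1−ρ)) = 0.1207·(1+1.764)/(2·0.6525)
= 0.1207·2.7640/1.3050 = 0.25574

Final: 0.25574


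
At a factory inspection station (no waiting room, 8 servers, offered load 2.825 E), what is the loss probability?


B(c,a) = (a^c/c!) / Σ_{k=0}^{c} a^k/k!
a^8/8! = 0.100607
Σ terms (k=0..8): 1.00000 + 2.82500 + 3.99031 + 3.75754 + 2.65377 + 1.49938 + 0.70596 + 0.28490 + 0.10061 = 16.817468
B = 0.100607/16.817468 = 0.005982

Final: 0.005982


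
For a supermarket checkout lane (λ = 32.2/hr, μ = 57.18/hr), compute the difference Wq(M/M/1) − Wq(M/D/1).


ρ = 32.2/57.18 = 0.5631
Wq(M/M/1) = ρ/(μ−λ) = 0.5631/24.98 = 0.02254 hr
Wq(M/D/1) = ρ/(2(μ−λ)) = 0.01127 hr
Savings = 0.02254 − 0.01127 = 0.01127 hr

Final: 0.01127 hr


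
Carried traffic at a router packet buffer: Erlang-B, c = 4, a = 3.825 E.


B(4,3.825) = 0.293519 (Erlang-B)
Carried load = a(1 − B) = 3.825·(1 − 0.293519) = 3.825·0.706481 = 2.7023 E

Final: 2.7023 Erlangs


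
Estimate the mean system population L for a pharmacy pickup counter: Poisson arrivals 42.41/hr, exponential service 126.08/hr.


ρ = λ/μ = 42.41/126.08 = 0.3364
L = ρ/(1−ρ) = 0.3364/(1 − 0.3364) = 0.3364/0.6636 = 0.5069

Final: 0.5069


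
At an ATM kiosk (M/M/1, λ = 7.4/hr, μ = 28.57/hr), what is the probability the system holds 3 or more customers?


ρ = 7.4/28.57 = 0.2590
P(N ≥ n) = ρ^n = 0.2590^3 = 0.017377

Final: 0.017377


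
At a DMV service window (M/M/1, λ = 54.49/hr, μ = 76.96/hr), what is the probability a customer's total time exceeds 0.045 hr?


W ~ Exponential(μ−λ) for M/M/1.
μ − λ = 76.96 − 54.49 = 22.4700
P(W > t) = e^{−(μ−λ)t} = e^{−1.0111} = 0.363800

Final: 0.363800


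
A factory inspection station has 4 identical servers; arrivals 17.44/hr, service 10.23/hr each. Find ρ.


ρ = λ/(cμ) = 17.44/(4·10.23) = 17.44/40.92 = 0.4262

Final: 0.4262


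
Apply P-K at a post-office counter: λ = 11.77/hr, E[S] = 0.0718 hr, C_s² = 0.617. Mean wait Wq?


ρ = λ·E[S] = 11.77·0.0718 = 0.8451
E[S²] = E[S]²(1+C_s²) = 0.0718²·(1+0.617) = 0.008336
Wq = λ·E[S²]/(2(1−ρ)) = 11.77·0.008336/(2·0.1549) = 0.31668 hr

Final: 0.31668 hr


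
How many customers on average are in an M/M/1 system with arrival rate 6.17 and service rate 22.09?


ρ = λ/μ = 6.17/22.09 = 0.2793
L = ρ/(1−ρ) = 0.2793/(1 − 0.2793) = 0.2793/0.7207 = 0.3876

Final: 0.3876


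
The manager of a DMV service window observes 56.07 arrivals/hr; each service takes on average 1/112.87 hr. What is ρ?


ρ = λ/μ = 56.07/112.87 = 0.4968

Final: 0.4968


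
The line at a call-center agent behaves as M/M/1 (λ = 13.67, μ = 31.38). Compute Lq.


ρ = 13.67/31.38 = 0.4356
Lq = ρ²/(1−ρ) = 0.1898/0.5644 = 0.3363

Final: 0.3363


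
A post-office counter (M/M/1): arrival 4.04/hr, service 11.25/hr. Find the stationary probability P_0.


ρ = 4.04/11.25 = 0.3591
P_n = (1−ρ)·ρ^n = (1 − 0.3591)·0.3591^0 = 0.6409·1.000000 = 0.640889

Final: 0.640889


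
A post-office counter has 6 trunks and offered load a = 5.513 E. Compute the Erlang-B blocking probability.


B(c,a) = (a^c/c!) / Σ_{k=0}^{c} a^k/k!
a^6/6! = 38.993791
Σ terms (k=0..6): 1.00000 + 5.51300 + 15.19658 + 27.92626 + 38.48936 + 42.43837 + 38.99379 = 169.557368
B = 38.993791/169.557368 = 0.229974

Final: 0.229974
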